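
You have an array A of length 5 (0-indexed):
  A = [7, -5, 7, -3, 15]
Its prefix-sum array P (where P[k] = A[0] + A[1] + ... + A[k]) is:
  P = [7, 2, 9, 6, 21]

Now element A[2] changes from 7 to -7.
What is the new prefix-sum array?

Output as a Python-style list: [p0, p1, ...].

Answer: [7, 2, -5, -8, 7]

Derivation:
Change: A[2] 7 -> -7, delta = -14
P[k] for k < 2: unchanged (A[2] not included)
P[k] for k >= 2: shift by delta = -14
  P[0] = 7 + 0 = 7
  P[1] = 2 + 0 = 2
  P[2] = 9 + -14 = -5
  P[3] = 6 + -14 = -8
  P[4] = 21 + -14 = 7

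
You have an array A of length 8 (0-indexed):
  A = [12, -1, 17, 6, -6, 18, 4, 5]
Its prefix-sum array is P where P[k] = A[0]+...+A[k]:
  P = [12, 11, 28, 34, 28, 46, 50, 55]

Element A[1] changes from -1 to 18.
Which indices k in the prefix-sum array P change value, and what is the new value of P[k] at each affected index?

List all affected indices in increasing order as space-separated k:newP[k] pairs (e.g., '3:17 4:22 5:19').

P[k] = A[0] + ... + A[k]
P[k] includes A[1] iff k >= 1
Affected indices: 1, 2, ..., 7; delta = 19
  P[1]: 11 + 19 = 30
  P[2]: 28 + 19 = 47
  P[3]: 34 + 19 = 53
  P[4]: 28 + 19 = 47
  P[5]: 46 + 19 = 65
  P[6]: 50 + 19 = 69
  P[7]: 55 + 19 = 74

Answer: 1:30 2:47 3:53 4:47 5:65 6:69 7:74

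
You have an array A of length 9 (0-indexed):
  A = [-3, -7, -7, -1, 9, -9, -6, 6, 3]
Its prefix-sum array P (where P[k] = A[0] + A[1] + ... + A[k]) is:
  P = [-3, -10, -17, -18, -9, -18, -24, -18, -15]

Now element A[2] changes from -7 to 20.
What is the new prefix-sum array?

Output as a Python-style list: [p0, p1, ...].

Change: A[2] -7 -> 20, delta = 27
P[k] for k < 2: unchanged (A[2] not included)
P[k] for k >= 2: shift by delta = 27
  P[0] = -3 + 0 = -3
  P[1] = -10 + 0 = -10
  P[2] = -17 + 27 = 10
  P[3] = -18 + 27 = 9
  P[4] = -9 + 27 = 18
  P[5] = -18 + 27 = 9
  P[6] = -24 + 27 = 3
  P[7] = -18 + 27 = 9
  P[8] = -15 + 27 = 12

Answer: [-3, -10, 10, 9, 18, 9, 3, 9, 12]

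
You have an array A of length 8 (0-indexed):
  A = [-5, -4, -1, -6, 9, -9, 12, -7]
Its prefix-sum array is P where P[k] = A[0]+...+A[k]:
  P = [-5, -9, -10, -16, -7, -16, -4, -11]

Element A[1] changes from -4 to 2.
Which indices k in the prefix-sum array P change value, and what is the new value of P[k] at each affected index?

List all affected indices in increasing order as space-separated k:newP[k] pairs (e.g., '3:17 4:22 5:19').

Answer: 1:-3 2:-4 3:-10 4:-1 5:-10 6:2 7:-5

Derivation:
P[k] = A[0] + ... + A[k]
P[k] includes A[1] iff k >= 1
Affected indices: 1, 2, ..., 7; delta = 6
  P[1]: -9 + 6 = -3
  P[2]: -10 + 6 = -4
  P[3]: -16 + 6 = -10
  P[4]: -7 + 6 = -1
  P[5]: -16 + 6 = -10
  P[6]: -4 + 6 = 2
  P[7]: -11 + 6 = -5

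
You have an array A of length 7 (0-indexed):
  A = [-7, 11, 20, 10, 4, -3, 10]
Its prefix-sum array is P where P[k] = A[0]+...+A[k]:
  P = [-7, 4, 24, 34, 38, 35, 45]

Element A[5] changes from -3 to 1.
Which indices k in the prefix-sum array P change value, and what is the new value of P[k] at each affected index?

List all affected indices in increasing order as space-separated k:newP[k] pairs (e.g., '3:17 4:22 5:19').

P[k] = A[0] + ... + A[k]
P[k] includes A[5] iff k >= 5
Affected indices: 5, 6, ..., 6; delta = 4
  P[5]: 35 + 4 = 39
  P[6]: 45 + 4 = 49

Answer: 5:39 6:49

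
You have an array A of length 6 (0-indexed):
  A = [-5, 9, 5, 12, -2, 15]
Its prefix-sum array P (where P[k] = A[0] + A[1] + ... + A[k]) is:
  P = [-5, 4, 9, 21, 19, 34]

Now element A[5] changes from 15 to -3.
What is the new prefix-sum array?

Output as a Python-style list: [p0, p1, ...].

Answer: [-5, 4, 9, 21, 19, 16]

Derivation:
Change: A[5] 15 -> -3, delta = -18
P[k] for k < 5: unchanged (A[5] not included)
P[k] for k >= 5: shift by delta = -18
  P[0] = -5 + 0 = -5
  P[1] = 4 + 0 = 4
  P[2] = 9 + 0 = 9
  P[3] = 21 + 0 = 21
  P[4] = 19 + 0 = 19
  P[5] = 34 + -18 = 16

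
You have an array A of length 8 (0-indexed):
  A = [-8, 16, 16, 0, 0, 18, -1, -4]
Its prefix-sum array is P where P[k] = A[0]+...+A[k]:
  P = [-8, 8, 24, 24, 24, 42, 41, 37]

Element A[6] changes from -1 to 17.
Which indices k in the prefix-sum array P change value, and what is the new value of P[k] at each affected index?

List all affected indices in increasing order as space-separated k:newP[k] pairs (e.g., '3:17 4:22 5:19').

P[k] = A[0] + ... + A[k]
P[k] includes A[6] iff k >= 6
Affected indices: 6, 7, ..., 7; delta = 18
  P[6]: 41 + 18 = 59
  P[7]: 37 + 18 = 55

Answer: 6:59 7:55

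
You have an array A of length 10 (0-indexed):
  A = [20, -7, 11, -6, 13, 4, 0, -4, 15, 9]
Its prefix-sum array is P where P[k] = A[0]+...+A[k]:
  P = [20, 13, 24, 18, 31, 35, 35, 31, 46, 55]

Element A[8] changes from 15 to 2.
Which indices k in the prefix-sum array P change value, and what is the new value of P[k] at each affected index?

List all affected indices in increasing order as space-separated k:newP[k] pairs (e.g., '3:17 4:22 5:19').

Answer: 8:33 9:42

Derivation:
P[k] = A[0] + ... + A[k]
P[k] includes A[8] iff k >= 8
Affected indices: 8, 9, ..., 9; delta = -13
  P[8]: 46 + -13 = 33
  P[9]: 55 + -13 = 42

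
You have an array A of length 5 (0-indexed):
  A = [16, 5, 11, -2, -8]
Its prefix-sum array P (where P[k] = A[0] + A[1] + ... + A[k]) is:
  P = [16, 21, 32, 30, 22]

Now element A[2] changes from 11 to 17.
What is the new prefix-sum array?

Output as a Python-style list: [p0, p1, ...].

Answer: [16, 21, 38, 36, 28]

Derivation:
Change: A[2] 11 -> 17, delta = 6
P[k] for k < 2: unchanged (A[2] not included)
P[k] for k >= 2: shift by delta = 6
  P[0] = 16 + 0 = 16
  P[1] = 21 + 0 = 21
  P[2] = 32 + 6 = 38
  P[3] = 30 + 6 = 36
  P[4] = 22 + 6 = 28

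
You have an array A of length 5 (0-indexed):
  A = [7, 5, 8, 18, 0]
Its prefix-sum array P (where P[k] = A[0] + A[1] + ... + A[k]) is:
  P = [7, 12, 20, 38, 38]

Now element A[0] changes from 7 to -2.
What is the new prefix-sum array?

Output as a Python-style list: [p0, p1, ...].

Answer: [-2, 3, 11, 29, 29]

Derivation:
Change: A[0] 7 -> -2, delta = -9
P[k] for k < 0: unchanged (A[0] not included)
P[k] for k >= 0: shift by delta = -9
  P[0] = 7 + -9 = -2
  P[1] = 12 + -9 = 3
  P[2] = 20 + -9 = 11
  P[3] = 38 + -9 = 29
  P[4] = 38 + -9 = 29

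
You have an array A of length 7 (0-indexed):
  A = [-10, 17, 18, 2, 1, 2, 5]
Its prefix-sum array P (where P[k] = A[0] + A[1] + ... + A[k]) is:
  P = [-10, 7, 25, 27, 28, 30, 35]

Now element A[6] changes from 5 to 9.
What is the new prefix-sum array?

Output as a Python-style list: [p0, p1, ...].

Answer: [-10, 7, 25, 27, 28, 30, 39]

Derivation:
Change: A[6] 5 -> 9, delta = 4
P[k] for k < 6: unchanged (A[6] not included)
P[k] for k >= 6: shift by delta = 4
  P[0] = -10 + 0 = -10
  P[1] = 7 + 0 = 7
  P[2] = 25 + 0 = 25
  P[3] = 27 + 0 = 27
  P[4] = 28 + 0 = 28
  P[5] = 30 + 0 = 30
  P[6] = 35 + 4 = 39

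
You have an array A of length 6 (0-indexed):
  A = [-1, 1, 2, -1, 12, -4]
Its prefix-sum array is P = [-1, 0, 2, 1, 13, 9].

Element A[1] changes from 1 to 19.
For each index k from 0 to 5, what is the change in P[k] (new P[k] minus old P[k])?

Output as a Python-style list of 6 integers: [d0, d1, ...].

Element change: A[1] 1 -> 19, delta = 18
For k < 1: P[k] unchanged, delta_P[k] = 0
For k >= 1: P[k] shifts by exactly 18
Delta array: [0, 18, 18, 18, 18, 18]

Answer: [0, 18, 18, 18, 18, 18]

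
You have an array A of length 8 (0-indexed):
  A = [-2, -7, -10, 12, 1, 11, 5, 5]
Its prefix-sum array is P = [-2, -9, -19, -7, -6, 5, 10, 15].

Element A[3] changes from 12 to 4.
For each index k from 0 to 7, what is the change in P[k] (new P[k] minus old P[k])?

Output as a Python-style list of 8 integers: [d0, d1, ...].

Answer: [0, 0, 0, -8, -8, -8, -8, -8]

Derivation:
Element change: A[3] 12 -> 4, delta = -8
For k < 3: P[k] unchanged, delta_P[k] = 0
For k >= 3: P[k] shifts by exactly -8
Delta array: [0, 0, 0, -8, -8, -8, -8, -8]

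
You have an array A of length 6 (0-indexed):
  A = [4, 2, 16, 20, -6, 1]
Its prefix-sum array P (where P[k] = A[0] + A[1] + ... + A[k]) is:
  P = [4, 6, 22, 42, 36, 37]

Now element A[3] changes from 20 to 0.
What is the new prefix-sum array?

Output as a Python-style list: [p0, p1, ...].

Answer: [4, 6, 22, 22, 16, 17]

Derivation:
Change: A[3] 20 -> 0, delta = -20
P[k] for k < 3: unchanged (A[3] not included)
P[k] for k >= 3: shift by delta = -20
  P[0] = 4 + 0 = 4
  P[1] = 6 + 0 = 6
  P[2] = 22 + 0 = 22
  P[3] = 42 + -20 = 22
  P[4] = 36 + -20 = 16
  P[5] = 37 + -20 = 17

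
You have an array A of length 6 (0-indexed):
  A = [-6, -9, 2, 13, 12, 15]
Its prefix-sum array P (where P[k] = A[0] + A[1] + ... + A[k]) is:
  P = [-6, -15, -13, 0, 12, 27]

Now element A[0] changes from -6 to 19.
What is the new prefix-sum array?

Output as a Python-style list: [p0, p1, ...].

Change: A[0] -6 -> 19, delta = 25
P[k] for k < 0: unchanged (A[0] not included)
P[k] for k >= 0: shift by delta = 25
  P[0] = -6 + 25 = 19
  P[1] = -15 + 25 = 10
  P[2] = -13 + 25 = 12
  P[3] = 0 + 25 = 25
  P[4] = 12 + 25 = 37
  P[5] = 27 + 25 = 52

Answer: [19, 10, 12, 25, 37, 52]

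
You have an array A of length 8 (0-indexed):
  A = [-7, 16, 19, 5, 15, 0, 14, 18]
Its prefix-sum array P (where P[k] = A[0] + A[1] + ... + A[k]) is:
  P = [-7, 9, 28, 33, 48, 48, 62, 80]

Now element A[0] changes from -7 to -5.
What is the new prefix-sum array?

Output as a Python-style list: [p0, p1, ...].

Answer: [-5, 11, 30, 35, 50, 50, 64, 82]

Derivation:
Change: A[0] -7 -> -5, delta = 2
P[k] for k < 0: unchanged (A[0] not included)
P[k] for k >= 0: shift by delta = 2
  P[0] = -7 + 2 = -5
  P[1] = 9 + 2 = 11
  P[2] = 28 + 2 = 30
  P[3] = 33 + 2 = 35
  P[4] = 48 + 2 = 50
  P[5] = 48 + 2 = 50
  P[6] = 62 + 2 = 64
  P[7] = 80 + 2 = 82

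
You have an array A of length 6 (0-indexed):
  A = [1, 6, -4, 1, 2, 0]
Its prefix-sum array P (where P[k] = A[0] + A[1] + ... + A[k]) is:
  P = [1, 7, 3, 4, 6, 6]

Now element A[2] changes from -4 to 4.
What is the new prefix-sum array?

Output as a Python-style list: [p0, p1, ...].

Change: A[2] -4 -> 4, delta = 8
P[k] for k < 2: unchanged (A[2] not included)
P[k] for k >= 2: shift by delta = 8
  P[0] = 1 + 0 = 1
  P[1] = 7 + 0 = 7
  P[2] = 3 + 8 = 11
  P[3] = 4 + 8 = 12
  P[4] = 6 + 8 = 14
  P[5] = 6 + 8 = 14

Answer: [1, 7, 11, 12, 14, 14]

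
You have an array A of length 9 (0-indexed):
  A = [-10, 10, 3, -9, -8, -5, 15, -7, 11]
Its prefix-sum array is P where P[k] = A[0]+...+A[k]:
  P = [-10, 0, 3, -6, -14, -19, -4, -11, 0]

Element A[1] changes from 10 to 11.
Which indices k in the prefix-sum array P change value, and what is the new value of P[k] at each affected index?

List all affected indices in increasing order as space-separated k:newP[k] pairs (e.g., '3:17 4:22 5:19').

Answer: 1:1 2:4 3:-5 4:-13 5:-18 6:-3 7:-10 8:1

Derivation:
P[k] = A[0] + ... + A[k]
P[k] includes A[1] iff k >= 1
Affected indices: 1, 2, ..., 8; delta = 1
  P[1]: 0 + 1 = 1
  P[2]: 3 + 1 = 4
  P[3]: -6 + 1 = -5
  P[4]: -14 + 1 = -13
  P[5]: -19 + 1 = -18
  P[6]: -4 + 1 = -3
  P[7]: -11 + 1 = -10
  P[8]: 0 + 1 = 1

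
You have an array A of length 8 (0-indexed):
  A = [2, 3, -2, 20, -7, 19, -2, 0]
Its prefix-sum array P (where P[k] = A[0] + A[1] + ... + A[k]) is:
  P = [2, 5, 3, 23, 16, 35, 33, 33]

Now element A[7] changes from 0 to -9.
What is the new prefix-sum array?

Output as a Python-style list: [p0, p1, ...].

Answer: [2, 5, 3, 23, 16, 35, 33, 24]

Derivation:
Change: A[7] 0 -> -9, delta = -9
P[k] for k < 7: unchanged (A[7] not included)
P[k] for k >= 7: shift by delta = -9
  P[0] = 2 + 0 = 2
  P[1] = 5 + 0 = 5
  P[2] = 3 + 0 = 3
  P[3] = 23 + 0 = 23
  P[4] = 16 + 0 = 16
  P[5] = 35 + 0 = 35
  P[6] = 33 + 0 = 33
  P[7] = 33 + -9 = 24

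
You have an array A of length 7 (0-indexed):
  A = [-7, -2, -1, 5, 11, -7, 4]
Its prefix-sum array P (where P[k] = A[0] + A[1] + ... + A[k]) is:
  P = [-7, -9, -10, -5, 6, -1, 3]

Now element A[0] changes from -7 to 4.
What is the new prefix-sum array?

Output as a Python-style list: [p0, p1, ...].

Change: A[0] -7 -> 4, delta = 11
P[k] for k < 0: unchanged (A[0] not included)
P[k] for k >= 0: shift by delta = 11
  P[0] = -7 + 11 = 4
  P[1] = -9 + 11 = 2
  P[2] = -10 + 11 = 1
  P[3] = -5 + 11 = 6
  P[4] = 6 + 11 = 17
  P[5] = -1 + 11 = 10
  P[6] = 3 + 11 = 14

Answer: [4, 2, 1, 6, 17, 10, 14]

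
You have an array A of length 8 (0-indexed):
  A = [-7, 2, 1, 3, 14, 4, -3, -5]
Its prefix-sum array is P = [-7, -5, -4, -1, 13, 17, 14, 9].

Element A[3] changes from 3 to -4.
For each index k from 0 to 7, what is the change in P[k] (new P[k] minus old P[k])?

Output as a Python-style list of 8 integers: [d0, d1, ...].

Element change: A[3] 3 -> -4, delta = -7
For k < 3: P[k] unchanged, delta_P[k] = 0
For k >= 3: P[k] shifts by exactly -7
Delta array: [0, 0, 0, -7, -7, -7, -7, -7]

Answer: [0, 0, 0, -7, -7, -7, -7, -7]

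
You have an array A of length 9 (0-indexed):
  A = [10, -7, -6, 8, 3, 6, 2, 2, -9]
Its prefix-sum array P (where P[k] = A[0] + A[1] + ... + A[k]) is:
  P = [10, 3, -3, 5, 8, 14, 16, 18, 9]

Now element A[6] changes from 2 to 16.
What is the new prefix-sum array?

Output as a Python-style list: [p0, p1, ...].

Answer: [10, 3, -3, 5, 8, 14, 30, 32, 23]

Derivation:
Change: A[6] 2 -> 16, delta = 14
P[k] for k < 6: unchanged (A[6] not included)
P[k] for k >= 6: shift by delta = 14
  P[0] = 10 + 0 = 10
  P[1] = 3 + 0 = 3
  P[2] = -3 + 0 = -3
  P[3] = 5 + 0 = 5
  P[4] = 8 + 0 = 8
  P[5] = 14 + 0 = 14
  P[6] = 16 + 14 = 30
  P[7] = 18 + 14 = 32
  P[8] = 9 + 14 = 23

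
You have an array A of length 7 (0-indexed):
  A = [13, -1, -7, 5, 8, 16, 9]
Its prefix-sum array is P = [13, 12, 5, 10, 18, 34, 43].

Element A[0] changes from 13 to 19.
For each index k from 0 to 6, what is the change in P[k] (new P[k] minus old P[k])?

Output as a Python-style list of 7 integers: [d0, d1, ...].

Answer: [6, 6, 6, 6, 6, 6, 6]

Derivation:
Element change: A[0] 13 -> 19, delta = 6
For k < 0: P[k] unchanged, delta_P[k] = 0
For k >= 0: P[k] shifts by exactly 6
Delta array: [6, 6, 6, 6, 6, 6, 6]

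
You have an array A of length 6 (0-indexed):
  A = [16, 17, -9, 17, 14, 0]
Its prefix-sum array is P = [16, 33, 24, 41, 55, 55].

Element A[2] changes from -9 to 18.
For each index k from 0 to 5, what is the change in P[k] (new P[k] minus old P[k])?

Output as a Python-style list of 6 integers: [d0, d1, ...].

Answer: [0, 0, 27, 27, 27, 27]

Derivation:
Element change: A[2] -9 -> 18, delta = 27
For k < 2: P[k] unchanged, delta_P[k] = 0
For k >= 2: P[k] shifts by exactly 27
Delta array: [0, 0, 27, 27, 27, 27]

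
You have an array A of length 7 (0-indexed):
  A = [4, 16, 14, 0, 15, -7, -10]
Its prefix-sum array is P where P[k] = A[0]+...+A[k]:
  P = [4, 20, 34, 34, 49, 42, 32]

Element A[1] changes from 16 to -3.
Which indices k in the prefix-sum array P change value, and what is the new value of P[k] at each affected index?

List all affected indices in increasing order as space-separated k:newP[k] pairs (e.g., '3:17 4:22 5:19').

Answer: 1:1 2:15 3:15 4:30 5:23 6:13

Derivation:
P[k] = A[0] + ... + A[k]
P[k] includes A[1] iff k >= 1
Affected indices: 1, 2, ..., 6; delta = -19
  P[1]: 20 + -19 = 1
  P[2]: 34 + -19 = 15
  P[3]: 34 + -19 = 15
  P[4]: 49 + -19 = 30
  P[5]: 42 + -19 = 23
  P[6]: 32 + -19 = 13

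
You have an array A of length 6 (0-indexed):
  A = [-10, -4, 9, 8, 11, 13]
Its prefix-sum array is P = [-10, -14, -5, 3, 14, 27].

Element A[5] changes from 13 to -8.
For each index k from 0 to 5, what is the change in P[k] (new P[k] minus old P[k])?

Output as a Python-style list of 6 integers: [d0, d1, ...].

Answer: [0, 0, 0, 0, 0, -21]

Derivation:
Element change: A[5] 13 -> -8, delta = -21
For k < 5: P[k] unchanged, delta_P[k] = 0
For k >= 5: P[k] shifts by exactly -21
Delta array: [0, 0, 0, 0, 0, -21]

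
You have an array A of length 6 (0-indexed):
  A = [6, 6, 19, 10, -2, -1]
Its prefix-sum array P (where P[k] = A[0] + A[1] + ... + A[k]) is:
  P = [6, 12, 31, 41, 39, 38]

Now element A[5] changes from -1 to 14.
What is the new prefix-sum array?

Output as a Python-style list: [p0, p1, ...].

Change: A[5] -1 -> 14, delta = 15
P[k] for k < 5: unchanged (A[5] not included)
P[k] for k >= 5: shift by delta = 15
  P[0] = 6 + 0 = 6
  P[1] = 12 + 0 = 12
  P[2] = 31 + 0 = 31
  P[3] = 41 + 0 = 41
  P[4] = 39 + 0 = 39
  P[5] = 38 + 15 = 53

Answer: [6, 12, 31, 41, 39, 53]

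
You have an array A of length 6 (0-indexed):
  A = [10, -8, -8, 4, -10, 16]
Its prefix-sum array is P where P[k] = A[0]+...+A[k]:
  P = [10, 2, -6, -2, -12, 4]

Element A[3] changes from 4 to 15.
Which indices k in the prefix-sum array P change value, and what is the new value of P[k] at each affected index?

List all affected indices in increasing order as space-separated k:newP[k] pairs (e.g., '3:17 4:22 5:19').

Answer: 3:9 4:-1 5:15

Derivation:
P[k] = A[0] + ... + A[k]
P[k] includes A[3] iff k >= 3
Affected indices: 3, 4, ..., 5; delta = 11
  P[3]: -2 + 11 = 9
  P[4]: -12 + 11 = -1
  P[5]: 4 + 11 = 15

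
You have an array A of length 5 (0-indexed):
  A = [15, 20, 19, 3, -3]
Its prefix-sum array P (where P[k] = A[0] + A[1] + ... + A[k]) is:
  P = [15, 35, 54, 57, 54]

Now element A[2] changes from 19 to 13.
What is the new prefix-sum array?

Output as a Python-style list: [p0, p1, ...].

Answer: [15, 35, 48, 51, 48]

Derivation:
Change: A[2] 19 -> 13, delta = -6
P[k] for k < 2: unchanged (A[2] not included)
P[k] for k >= 2: shift by delta = -6
  P[0] = 15 + 0 = 15
  P[1] = 35 + 0 = 35
  P[2] = 54 + -6 = 48
  P[3] = 57 + -6 = 51
  P[4] = 54 + -6 = 48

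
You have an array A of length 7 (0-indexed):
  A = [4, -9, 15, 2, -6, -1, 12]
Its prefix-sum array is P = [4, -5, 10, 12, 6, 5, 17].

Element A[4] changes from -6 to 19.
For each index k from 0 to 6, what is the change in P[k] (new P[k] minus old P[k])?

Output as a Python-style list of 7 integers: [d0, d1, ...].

Answer: [0, 0, 0, 0, 25, 25, 25]

Derivation:
Element change: A[4] -6 -> 19, delta = 25
For k < 4: P[k] unchanged, delta_P[k] = 0
For k >= 4: P[k] shifts by exactly 25
Delta array: [0, 0, 0, 0, 25, 25, 25]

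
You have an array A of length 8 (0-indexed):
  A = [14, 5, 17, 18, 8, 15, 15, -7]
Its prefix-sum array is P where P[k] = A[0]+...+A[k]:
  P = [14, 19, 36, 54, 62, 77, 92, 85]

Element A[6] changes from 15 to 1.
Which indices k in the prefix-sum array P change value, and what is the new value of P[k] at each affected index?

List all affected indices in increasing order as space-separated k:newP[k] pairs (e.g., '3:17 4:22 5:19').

P[k] = A[0] + ... + A[k]
P[k] includes A[6] iff k >= 6
Affected indices: 6, 7, ..., 7; delta = -14
  P[6]: 92 + -14 = 78
  P[7]: 85 + -14 = 71

Answer: 6:78 7:71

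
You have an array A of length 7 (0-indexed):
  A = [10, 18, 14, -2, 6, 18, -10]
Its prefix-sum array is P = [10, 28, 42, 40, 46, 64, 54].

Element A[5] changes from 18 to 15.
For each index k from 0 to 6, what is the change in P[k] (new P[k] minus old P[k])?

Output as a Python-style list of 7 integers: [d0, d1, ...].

Element change: A[5] 18 -> 15, delta = -3
For k < 5: P[k] unchanged, delta_P[k] = 0
For k >= 5: P[k] shifts by exactly -3
Delta array: [0, 0, 0, 0, 0, -3, -3]

Answer: [0, 0, 0, 0, 0, -3, -3]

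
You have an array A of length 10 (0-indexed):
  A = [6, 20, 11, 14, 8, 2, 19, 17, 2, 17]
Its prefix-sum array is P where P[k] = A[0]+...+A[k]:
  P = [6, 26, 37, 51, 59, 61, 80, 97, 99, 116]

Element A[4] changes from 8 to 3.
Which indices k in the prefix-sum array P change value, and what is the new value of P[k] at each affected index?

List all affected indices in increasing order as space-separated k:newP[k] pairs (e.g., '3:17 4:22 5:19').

Answer: 4:54 5:56 6:75 7:92 8:94 9:111

Derivation:
P[k] = A[0] + ... + A[k]
P[k] includes A[4] iff k >= 4
Affected indices: 4, 5, ..., 9; delta = -5
  P[4]: 59 + -5 = 54
  P[5]: 61 + -5 = 56
  P[6]: 80 + -5 = 75
  P[7]: 97 + -5 = 92
  P[8]: 99 + -5 = 94
  P[9]: 116 + -5 = 111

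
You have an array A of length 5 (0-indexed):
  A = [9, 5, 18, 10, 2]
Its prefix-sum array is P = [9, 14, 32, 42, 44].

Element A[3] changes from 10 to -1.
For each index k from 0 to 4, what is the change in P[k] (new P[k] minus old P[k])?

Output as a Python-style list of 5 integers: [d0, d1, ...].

Element change: A[3] 10 -> -1, delta = -11
For k < 3: P[k] unchanged, delta_P[k] = 0
For k >= 3: P[k] shifts by exactly -11
Delta array: [0, 0, 0, -11, -11]

Answer: [0, 0, 0, -11, -11]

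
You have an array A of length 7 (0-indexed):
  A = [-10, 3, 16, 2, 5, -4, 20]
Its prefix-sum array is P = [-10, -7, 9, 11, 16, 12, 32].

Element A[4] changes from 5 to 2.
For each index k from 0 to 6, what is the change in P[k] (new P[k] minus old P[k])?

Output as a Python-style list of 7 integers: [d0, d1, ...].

Answer: [0, 0, 0, 0, -3, -3, -3]

Derivation:
Element change: A[4] 5 -> 2, delta = -3
For k < 4: P[k] unchanged, delta_P[k] = 0
For k >= 4: P[k] shifts by exactly -3
Delta array: [0, 0, 0, 0, -3, -3, -3]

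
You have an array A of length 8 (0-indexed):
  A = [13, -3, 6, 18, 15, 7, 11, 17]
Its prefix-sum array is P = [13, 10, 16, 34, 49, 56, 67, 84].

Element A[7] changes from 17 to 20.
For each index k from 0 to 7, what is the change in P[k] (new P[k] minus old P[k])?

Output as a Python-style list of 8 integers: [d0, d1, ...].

Element change: A[7] 17 -> 20, delta = 3
For k < 7: P[k] unchanged, delta_P[k] = 0
For k >= 7: P[k] shifts by exactly 3
Delta array: [0, 0, 0, 0, 0, 0, 0, 3]

Answer: [0, 0, 0, 0, 0, 0, 0, 3]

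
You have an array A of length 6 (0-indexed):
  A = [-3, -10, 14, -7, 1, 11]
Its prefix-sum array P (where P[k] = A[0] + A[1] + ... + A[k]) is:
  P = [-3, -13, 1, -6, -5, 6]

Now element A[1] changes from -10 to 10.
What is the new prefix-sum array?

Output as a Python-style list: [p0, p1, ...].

Change: A[1] -10 -> 10, delta = 20
P[k] for k < 1: unchanged (A[1] not included)
P[k] for k >= 1: shift by delta = 20
  P[0] = -3 + 0 = -3
  P[1] = -13 + 20 = 7
  P[2] = 1 + 20 = 21
  P[3] = -6 + 20 = 14
  P[4] = -5 + 20 = 15
  P[5] = 6 + 20 = 26

Answer: [-3, 7, 21, 14, 15, 26]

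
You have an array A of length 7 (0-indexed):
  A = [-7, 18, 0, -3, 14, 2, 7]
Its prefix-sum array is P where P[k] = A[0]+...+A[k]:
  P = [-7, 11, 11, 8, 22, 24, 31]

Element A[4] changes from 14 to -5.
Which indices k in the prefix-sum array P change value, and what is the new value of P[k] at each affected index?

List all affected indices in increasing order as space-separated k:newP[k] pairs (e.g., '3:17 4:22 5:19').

P[k] = A[0] + ... + A[k]
P[k] includes A[4] iff k >= 4
Affected indices: 4, 5, ..., 6; delta = -19
  P[4]: 22 + -19 = 3
  P[5]: 24 + -19 = 5
  P[6]: 31 + -19 = 12

Answer: 4:3 5:5 6:12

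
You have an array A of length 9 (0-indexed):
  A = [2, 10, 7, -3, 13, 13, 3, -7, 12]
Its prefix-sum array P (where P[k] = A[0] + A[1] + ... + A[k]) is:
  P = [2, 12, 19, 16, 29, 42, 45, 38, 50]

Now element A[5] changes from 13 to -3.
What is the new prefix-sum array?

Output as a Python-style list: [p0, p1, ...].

Change: A[5] 13 -> -3, delta = -16
P[k] for k < 5: unchanged (A[5] not included)
P[k] for k >= 5: shift by delta = -16
  P[0] = 2 + 0 = 2
  P[1] = 12 + 0 = 12
  P[2] = 19 + 0 = 19
  P[3] = 16 + 0 = 16
  P[4] = 29 + 0 = 29
  P[5] = 42 + -16 = 26
  P[6] = 45 + -16 = 29
  P[7] = 38 + -16 = 22
  P[8] = 50 + -16 = 34

Answer: [2, 12, 19, 16, 29, 26, 29, 22, 34]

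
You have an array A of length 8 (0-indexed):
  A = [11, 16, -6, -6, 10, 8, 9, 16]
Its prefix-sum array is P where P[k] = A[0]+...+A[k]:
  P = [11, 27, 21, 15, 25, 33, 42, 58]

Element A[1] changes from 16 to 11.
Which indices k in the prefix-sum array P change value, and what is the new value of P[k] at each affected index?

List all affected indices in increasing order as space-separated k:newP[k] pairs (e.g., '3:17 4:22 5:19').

P[k] = A[0] + ... + A[k]
P[k] includes A[1] iff k >= 1
Affected indices: 1, 2, ..., 7; delta = -5
  P[1]: 27 + -5 = 22
  P[2]: 21 + -5 = 16
  P[3]: 15 + -5 = 10
  P[4]: 25 + -5 = 20
  P[5]: 33 + -5 = 28
  P[6]: 42 + -5 = 37
  P[7]: 58 + -5 = 53

Answer: 1:22 2:16 3:10 4:20 5:28 6:37 7:53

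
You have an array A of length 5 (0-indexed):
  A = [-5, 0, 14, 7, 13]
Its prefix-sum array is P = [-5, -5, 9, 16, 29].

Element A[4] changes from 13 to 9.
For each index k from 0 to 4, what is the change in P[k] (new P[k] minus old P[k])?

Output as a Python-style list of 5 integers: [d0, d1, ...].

Answer: [0, 0, 0, 0, -4]

Derivation:
Element change: A[4] 13 -> 9, delta = -4
For k < 4: P[k] unchanged, delta_P[k] = 0
For k >= 4: P[k] shifts by exactly -4
Delta array: [0, 0, 0, 0, -4]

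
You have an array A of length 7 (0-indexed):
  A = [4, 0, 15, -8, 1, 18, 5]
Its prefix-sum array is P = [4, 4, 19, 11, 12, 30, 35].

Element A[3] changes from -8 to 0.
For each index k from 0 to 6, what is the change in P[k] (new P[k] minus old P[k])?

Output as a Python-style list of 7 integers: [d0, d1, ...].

Element change: A[3] -8 -> 0, delta = 8
For k < 3: P[k] unchanged, delta_P[k] = 0
For k >= 3: P[k] shifts by exactly 8
Delta array: [0, 0, 0, 8, 8, 8, 8]

Answer: [0, 0, 0, 8, 8, 8, 8]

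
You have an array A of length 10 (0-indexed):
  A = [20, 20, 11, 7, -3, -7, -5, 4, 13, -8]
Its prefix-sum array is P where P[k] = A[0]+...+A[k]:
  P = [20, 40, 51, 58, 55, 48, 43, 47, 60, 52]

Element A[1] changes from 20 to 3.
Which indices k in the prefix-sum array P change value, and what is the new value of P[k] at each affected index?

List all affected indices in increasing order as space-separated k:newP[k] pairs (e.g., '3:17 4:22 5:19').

Answer: 1:23 2:34 3:41 4:38 5:31 6:26 7:30 8:43 9:35

Derivation:
P[k] = A[0] + ... + A[k]
P[k] includes A[1] iff k >= 1
Affected indices: 1, 2, ..., 9; delta = -17
  P[1]: 40 + -17 = 23
  P[2]: 51 + -17 = 34
  P[3]: 58 + -17 = 41
  P[4]: 55 + -17 = 38
  P[5]: 48 + -17 = 31
  P[6]: 43 + -17 = 26
  P[7]: 47 + -17 = 30
  P[8]: 60 + -17 = 43
  P[9]: 52 + -17 = 35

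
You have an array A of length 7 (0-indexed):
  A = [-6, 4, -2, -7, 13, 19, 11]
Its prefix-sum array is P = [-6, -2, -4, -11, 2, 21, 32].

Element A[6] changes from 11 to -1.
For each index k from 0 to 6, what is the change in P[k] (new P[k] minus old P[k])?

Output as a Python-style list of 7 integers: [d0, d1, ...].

Answer: [0, 0, 0, 0, 0, 0, -12]

Derivation:
Element change: A[6] 11 -> -1, delta = -12
For k < 6: P[k] unchanged, delta_P[k] = 0
For k >= 6: P[k] shifts by exactly -12
Delta array: [0, 0, 0, 0, 0, 0, -12]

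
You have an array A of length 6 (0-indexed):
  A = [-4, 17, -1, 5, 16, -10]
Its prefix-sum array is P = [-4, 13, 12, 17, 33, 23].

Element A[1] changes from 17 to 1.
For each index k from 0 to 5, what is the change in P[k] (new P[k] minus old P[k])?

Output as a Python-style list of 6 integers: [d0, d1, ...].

Element change: A[1] 17 -> 1, delta = -16
For k < 1: P[k] unchanged, delta_P[k] = 0
For k >= 1: P[k] shifts by exactly -16
Delta array: [0, -16, -16, -16, -16, -16]

Answer: [0, -16, -16, -16, -16, -16]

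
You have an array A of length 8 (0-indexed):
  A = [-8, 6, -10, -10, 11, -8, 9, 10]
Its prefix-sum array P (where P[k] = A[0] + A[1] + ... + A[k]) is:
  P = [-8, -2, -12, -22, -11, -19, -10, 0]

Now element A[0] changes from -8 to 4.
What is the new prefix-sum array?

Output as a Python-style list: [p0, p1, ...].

Answer: [4, 10, 0, -10, 1, -7, 2, 12]

Derivation:
Change: A[0] -8 -> 4, delta = 12
P[k] for k < 0: unchanged (A[0] not included)
P[k] for k >= 0: shift by delta = 12
  P[0] = -8 + 12 = 4
  P[1] = -2 + 12 = 10
  P[2] = -12 + 12 = 0
  P[3] = -22 + 12 = -10
  P[4] = -11 + 12 = 1
  P[5] = -19 + 12 = -7
  P[6] = -10 + 12 = 2
  P[7] = 0 + 12 = 12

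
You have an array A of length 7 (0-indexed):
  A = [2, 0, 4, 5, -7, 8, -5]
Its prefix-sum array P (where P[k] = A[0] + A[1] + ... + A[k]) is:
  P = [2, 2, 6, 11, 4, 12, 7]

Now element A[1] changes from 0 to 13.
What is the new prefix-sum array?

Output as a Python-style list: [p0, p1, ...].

Change: A[1] 0 -> 13, delta = 13
P[k] for k < 1: unchanged (A[1] not included)
P[k] for k >= 1: shift by delta = 13
  P[0] = 2 + 0 = 2
  P[1] = 2 + 13 = 15
  P[2] = 6 + 13 = 19
  P[3] = 11 + 13 = 24
  P[4] = 4 + 13 = 17
  P[5] = 12 + 13 = 25
  P[6] = 7 + 13 = 20

Answer: [2, 15, 19, 24, 17, 25, 20]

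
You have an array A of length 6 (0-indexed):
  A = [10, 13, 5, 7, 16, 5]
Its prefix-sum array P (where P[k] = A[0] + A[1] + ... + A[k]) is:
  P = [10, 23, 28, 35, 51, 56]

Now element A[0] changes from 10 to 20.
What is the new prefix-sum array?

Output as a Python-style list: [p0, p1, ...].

Answer: [20, 33, 38, 45, 61, 66]

Derivation:
Change: A[0] 10 -> 20, delta = 10
P[k] for k < 0: unchanged (A[0] not included)
P[k] for k >= 0: shift by delta = 10
  P[0] = 10 + 10 = 20
  P[1] = 23 + 10 = 33
  P[2] = 28 + 10 = 38
  P[3] = 35 + 10 = 45
  P[4] = 51 + 10 = 61
  P[5] = 56 + 10 = 66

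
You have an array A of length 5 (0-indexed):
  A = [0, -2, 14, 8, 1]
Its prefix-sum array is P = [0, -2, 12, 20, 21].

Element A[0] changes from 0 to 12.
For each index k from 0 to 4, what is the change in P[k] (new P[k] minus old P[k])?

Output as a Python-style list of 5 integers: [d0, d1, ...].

Answer: [12, 12, 12, 12, 12]

Derivation:
Element change: A[0] 0 -> 12, delta = 12
For k < 0: P[k] unchanged, delta_P[k] = 0
For k >= 0: P[k] shifts by exactly 12
Delta array: [12, 12, 12, 12, 12]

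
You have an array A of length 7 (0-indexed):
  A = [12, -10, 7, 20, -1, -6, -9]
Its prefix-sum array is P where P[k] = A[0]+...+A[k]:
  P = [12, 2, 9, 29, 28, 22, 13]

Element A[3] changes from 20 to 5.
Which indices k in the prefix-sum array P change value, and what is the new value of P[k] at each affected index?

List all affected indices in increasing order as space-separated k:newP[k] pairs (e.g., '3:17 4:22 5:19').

P[k] = A[0] + ... + A[k]
P[k] includes A[3] iff k >= 3
Affected indices: 3, 4, ..., 6; delta = -15
  P[3]: 29 + -15 = 14
  P[4]: 28 + -15 = 13
  P[5]: 22 + -15 = 7
  P[6]: 13 + -15 = -2

Answer: 3:14 4:13 5:7 6:-2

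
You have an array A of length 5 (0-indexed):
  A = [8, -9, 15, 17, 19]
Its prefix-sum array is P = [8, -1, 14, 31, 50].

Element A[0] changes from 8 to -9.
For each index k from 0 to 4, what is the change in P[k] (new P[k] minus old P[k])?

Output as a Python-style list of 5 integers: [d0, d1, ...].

Answer: [-17, -17, -17, -17, -17]

Derivation:
Element change: A[0] 8 -> -9, delta = -17
For k < 0: P[k] unchanged, delta_P[k] = 0
For k >= 0: P[k] shifts by exactly -17
Delta array: [-17, -17, -17, -17, -17]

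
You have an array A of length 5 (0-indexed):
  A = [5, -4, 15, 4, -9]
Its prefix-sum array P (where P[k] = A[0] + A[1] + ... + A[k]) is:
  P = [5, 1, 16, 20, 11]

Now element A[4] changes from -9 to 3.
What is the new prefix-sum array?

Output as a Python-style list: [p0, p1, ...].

Answer: [5, 1, 16, 20, 23]

Derivation:
Change: A[4] -9 -> 3, delta = 12
P[k] for k < 4: unchanged (A[4] not included)
P[k] for k >= 4: shift by delta = 12
  P[0] = 5 + 0 = 5
  P[1] = 1 + 0 = 1
  P[2] = 16 + 0 = 16
  P[3] = 20 + 0 = 20
  P[4] = 11 + 12 = 23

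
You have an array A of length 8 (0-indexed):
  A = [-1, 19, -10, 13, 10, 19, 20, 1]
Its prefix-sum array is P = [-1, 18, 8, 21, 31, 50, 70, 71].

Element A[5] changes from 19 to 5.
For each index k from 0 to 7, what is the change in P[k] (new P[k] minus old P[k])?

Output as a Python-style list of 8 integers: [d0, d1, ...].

Element change: A[5] 19 -> 5, delta = -14
For k < 5: P[k] unchanged, delta_P[k] = 0
For k >= 5: P[k] shifts by exactly -14
Delta array: [0, 0, 0, 0, 0, -14, -14, -14]

Answer: [0, 0, 0, 0, 0, -14, -14, -14]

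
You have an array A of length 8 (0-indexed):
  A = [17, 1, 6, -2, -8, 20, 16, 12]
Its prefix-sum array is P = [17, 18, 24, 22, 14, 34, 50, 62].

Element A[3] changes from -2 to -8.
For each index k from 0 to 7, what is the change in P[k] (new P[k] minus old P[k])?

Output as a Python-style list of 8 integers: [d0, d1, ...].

Element change: A[3] -2 -> -8, delta = -6
For k < 3: P[k] unchanged, delta_P[k] = 0
For k >= 3: P[k] shifts by exactly -6
Delta array: [0, 0, 0, -6, -6, -6, -6, -6]

Answer: [0, 0, 0, -6, -6, -6, -6, -6]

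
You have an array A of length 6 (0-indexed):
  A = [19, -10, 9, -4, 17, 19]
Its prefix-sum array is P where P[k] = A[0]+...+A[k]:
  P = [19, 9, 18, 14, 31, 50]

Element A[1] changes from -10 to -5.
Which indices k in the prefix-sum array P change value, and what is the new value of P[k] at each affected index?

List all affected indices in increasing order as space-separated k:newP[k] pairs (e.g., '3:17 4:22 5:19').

Answer: 1:14 2:23 3:19 4:36 5:55

Derivation:
P[k] = A[0] + ... + A[k]
P[k] includes A[1] iff k >= 1
Affected indices: 1, 2, ..., 5; delta = 5
  P[1]: 9 + 5 = 14
  P[2]: 18 + 5 = 23
  P[3]: 14 + 5 = 19
  P[4]: 31 + 5 = 36
  P[5]: 50 + 5 = 55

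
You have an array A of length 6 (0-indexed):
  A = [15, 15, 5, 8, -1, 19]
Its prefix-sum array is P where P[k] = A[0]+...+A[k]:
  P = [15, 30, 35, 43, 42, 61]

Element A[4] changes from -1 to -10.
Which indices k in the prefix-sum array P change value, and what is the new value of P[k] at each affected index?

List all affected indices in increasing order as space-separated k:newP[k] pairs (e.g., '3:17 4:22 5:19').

Answer: 4:33 5:52

Derivation:
P[k] = A[0] + ... + A[k]
P[k] includes A[4] iff k >= 4
Affected indices: 4, 5, ..., 5; delta = -9
  P[4]: 42 + -9 = 33
  P[5]: 61 + -9 = 52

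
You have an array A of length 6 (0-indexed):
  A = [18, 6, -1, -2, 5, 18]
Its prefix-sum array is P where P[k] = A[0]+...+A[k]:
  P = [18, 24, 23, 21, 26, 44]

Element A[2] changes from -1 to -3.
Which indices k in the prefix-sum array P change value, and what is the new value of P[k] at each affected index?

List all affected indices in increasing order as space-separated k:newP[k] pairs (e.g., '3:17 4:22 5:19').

Answer: 2:21 3:19 4:24 5:42

Derivation:
P[k] = A[0] + ... + A[k]
P[k] includes A[2] iff k >= 2
Affected indices: 2, 3, ..., 5; delta = -2
  P[2]: 23 + -2 = 21
  P[3]: 21 + -2 = 19
  P[4]: 26 + -2 = 24
  P[5]: 44 + -2 = 42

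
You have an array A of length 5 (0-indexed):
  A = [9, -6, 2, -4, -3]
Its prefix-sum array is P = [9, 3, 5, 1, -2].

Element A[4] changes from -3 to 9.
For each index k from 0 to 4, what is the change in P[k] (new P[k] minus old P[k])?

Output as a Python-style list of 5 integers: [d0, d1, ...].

Answer: [0, 0, 0, 0, 12]

Derivation:
Element change: A[4] -3 -> 9, delta = 12
For k < 4: P[k] unchanged, delta_P[k] = 0
For k >= 4: P[k] shifts by exactly 12
Delta array: [0, 0, 0, 0, 12]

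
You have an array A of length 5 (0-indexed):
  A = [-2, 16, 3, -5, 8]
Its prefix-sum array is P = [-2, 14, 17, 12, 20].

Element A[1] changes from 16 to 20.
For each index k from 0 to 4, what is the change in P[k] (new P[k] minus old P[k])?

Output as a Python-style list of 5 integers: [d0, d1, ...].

Answer: [0, 4, 4, 4, 4]

Derivation:
Element change: A[1] 16 -> 20, delta = 4
For k < 1: P[k] unchanged, delta_P[k] = 0
For k >= 1: P[k] shifts by exactly 4
Delta array: [0, 4, 4, 4, 4]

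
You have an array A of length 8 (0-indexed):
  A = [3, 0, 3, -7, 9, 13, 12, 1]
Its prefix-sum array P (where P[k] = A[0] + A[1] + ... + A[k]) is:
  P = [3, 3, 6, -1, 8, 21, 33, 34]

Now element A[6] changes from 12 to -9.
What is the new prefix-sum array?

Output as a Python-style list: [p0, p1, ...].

Answer: [3, 3, 6, -1, 8, 21, 12, 13]

Derivation:
Change: A[6] 12 -> -9, delta = -21
P[k] for k < 6: unchanged (A[6] not included)
P[k] for k >= 6: shift by delta = -21
  P[0] = 3 + 0 = 3
  P[1] = 3 + 0 = 3
  P[2] = 6 + 0 = 6
  P[3] = -1 + 0 = -1
  P[4] = 8 + 0 = 8
  P[5] = 21 + 0 = 21
  P[6] = 33 + -21 = 12
  P[7] = 34 + -21 = 13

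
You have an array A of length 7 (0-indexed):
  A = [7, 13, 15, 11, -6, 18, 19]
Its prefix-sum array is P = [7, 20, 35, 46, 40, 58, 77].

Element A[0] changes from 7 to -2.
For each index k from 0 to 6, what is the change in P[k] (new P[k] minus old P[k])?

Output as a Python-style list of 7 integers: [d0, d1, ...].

Answer: [-9, -9, -9, -9, -9, -9, -9]

Derivation:
Element change: A[0] 7 -> -2, delta = -9
For k < 0: P[k] unchanged, delta_P[k] = 0
For k >= 0: P[k] shifts by exactly -9
Delta array: [-9, -9, -9, -9, -9, -9, -9]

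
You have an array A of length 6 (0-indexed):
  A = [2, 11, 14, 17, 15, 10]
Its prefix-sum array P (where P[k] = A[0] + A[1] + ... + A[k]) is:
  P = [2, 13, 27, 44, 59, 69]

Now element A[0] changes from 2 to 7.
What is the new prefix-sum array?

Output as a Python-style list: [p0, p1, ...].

Answer: [7, 18, 32, 49, 64, 74]

Derivation:
Change: A[0] 2 -> 7, delta = 5
P[k] for k < 0: unchanged (A[0] not included)
P[k] for k >= 0: shift by delta = 5
  P[0] = 2 + 5 = 7
  P[1] = 13 + 5 = 18
  P[2] = 27 + 5 = 32
  P[3] = 44 + 5 = 49
  P[4] = 59 + 5 = 64
  P[5] = 69 + 5 = 74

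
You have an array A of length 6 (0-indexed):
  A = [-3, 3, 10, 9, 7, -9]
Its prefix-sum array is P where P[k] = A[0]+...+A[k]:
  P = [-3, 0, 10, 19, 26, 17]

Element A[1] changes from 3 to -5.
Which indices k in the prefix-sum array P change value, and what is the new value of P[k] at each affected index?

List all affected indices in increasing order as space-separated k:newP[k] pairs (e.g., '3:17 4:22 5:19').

P[k] = A[0] + ... + A[k]
P[k] includes A[1] iff k >= 1
Affected indices: 1, 2, ..., 5; delta = -8
  P[1]: 0 + -8 = -8
  P[2]: 10 + -8 = 2
  P[3]: 19 + -8 = 11
  P[4]: 26 + -8 = 18
  P[5]: 17 + -8 = 9

Answer: 1:-8 2:2 3:11 4:18 5:9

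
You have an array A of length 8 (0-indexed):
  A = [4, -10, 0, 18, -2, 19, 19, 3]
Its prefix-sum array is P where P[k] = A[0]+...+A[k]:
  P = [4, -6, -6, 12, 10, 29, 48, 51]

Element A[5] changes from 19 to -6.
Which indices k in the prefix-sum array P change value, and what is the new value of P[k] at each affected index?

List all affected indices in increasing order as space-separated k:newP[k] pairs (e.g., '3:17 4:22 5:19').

Answer: 5:4 6:23 7:26

Derivation:
P[k] = A[0] + ... + A[k]
P[k] includes A[5] iff k >= 5
Affected indices: 5, 6, ..., 7; delta = -25
  P[5]: 29 + -25 = 4
  P[6]: 48 + -25 = 23
  P[7]: 51 + -25 = 26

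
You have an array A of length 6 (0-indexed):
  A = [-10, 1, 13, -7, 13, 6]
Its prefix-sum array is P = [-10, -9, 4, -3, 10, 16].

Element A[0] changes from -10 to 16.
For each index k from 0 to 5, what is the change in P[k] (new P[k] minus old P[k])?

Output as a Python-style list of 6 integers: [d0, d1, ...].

Element change: A[0] -10 -> 16, delta = 26
For k < 0: P[k] unchanged, delta_P[k] = 0
For k >= 0: P[k] shifts by exactly 26
Delta array: [26, 26, 26, 26, 26, 26]

Answer: [26, 26, 26, 26, 26, 26]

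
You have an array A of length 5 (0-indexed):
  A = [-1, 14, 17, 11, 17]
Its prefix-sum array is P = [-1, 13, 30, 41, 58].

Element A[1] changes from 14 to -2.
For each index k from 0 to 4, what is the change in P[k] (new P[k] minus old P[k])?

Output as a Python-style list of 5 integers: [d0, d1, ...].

Element change: A[1] 14 -> -2, delta = -16
For k < 1: P[k] unchanged, delta_P[k] = 0
For k >= 1: P[k] shifts by exactly -16
Delta array: [0, -16, -16, -16, -16]

Answer: [0, -16, -16, -16, -16]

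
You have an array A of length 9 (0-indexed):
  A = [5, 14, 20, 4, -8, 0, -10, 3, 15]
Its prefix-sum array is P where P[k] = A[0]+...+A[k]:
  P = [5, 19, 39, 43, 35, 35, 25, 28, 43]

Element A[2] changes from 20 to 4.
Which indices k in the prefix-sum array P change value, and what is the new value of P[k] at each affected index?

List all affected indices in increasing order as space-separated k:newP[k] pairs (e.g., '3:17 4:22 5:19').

Answer: 2:23 3:27 4:19 5:19 6:9 7:12 8:27

Derivation:
P[k] = A[0] + ... + A[k]
P[k] includes A[2] iff k >= 2
Affected indices: 2, 3, ..., 8; delta = -16
  P[2]: 39 + -16 = 23
  P[3]: 43 + -16 = 27
  P[4]: 35 + -16 = 19
  P[5]: 35 + -16 = 19
  P[6]: 25 + -16 = 9
  P[7]: 28 + -16 = 12
  P[8]: 43 + -16 = 27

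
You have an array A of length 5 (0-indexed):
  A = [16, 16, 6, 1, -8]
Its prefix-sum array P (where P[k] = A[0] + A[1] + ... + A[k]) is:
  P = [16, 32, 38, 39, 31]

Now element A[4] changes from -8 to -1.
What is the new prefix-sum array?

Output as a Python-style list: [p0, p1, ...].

Change: A[4] -8 -> -1, delta = 7
P[k] for k < 4: unchanged (A[4] not included)
P[k] for k >= 4: shift by delta = 7
  P[0] = 16 + 0 = 16
  P[1] = 32 + 0 = 32
  P[2] = 38 + 0 = 38
  P[3] = 39 + 0 = 39
  P[4] = 31 + 7 = 38

Answer: [16, 32, 38, 39, 38]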